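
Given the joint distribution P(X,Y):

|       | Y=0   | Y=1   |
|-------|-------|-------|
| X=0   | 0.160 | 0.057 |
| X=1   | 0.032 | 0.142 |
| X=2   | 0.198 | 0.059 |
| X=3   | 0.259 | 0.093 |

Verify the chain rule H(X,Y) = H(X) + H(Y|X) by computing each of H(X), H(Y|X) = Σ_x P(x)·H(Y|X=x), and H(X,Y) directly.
H(X) = 1.9513 bits, H(Y|X) = 0.7931 bits, H(X,Y) = 2.7444 bits

Marginal of X (row sums):
  P(X=0) = 0.160 + 0.057 = 0.217
  P(X=1) = 0.032 + 0.142 = 0.174
  P(X=2) = 0.198 + 0.059 = 0.257
  P(X=3) = 0.259 + 0.093 = 0.352
H(X) = -[0.217·log₂(0.217) + 0.174·log₂(0.174) + 0.257·log₂(0.257) + 0.352·log₂(0.352)]
  = 0.4783 + 0.4390 + 0.5038 + 0.5302 = 1.9513 bits

H(Y|X) = Σ_x P(x)·H(Y|X=x):
  X=0: P(X=0) = 0.217, P(Y|X=0) = (160/217, 57/217) → H(Y|X=0) = 0.8308
  X=1: P(X=1) = 0.174, P(Y|X=1) = (16/87, 71/87) → H(Y|X=1) = 0.6886
  X=2: P(X=2) = 0.257, P(Y|X=2) = (198/257, 59/257) → H(Y|X=2) = 0.7773
  X=3: P(X=3) = 0.352, P(Y|X=3) = (259/352, 93/352) → H(Y|X=3) = 0.8330
H(Y|X) = 0.217·0.8308 + 0.174·0.6886 + 0.257·0.7773 + 0.352·0.8330 = 0.7931 bits

H(X,Y) = -Σ_{x,y} P(x,y) log₂ P(x,y). Per-cell terms -P(x,y)·log₂P(x,y):
  X=0: 0.4230, 0.2356
  X=1: 0.1589, 0.3999
  X=2: 0.4626, 0.2409
  X=3: 0.5048, 0.3187
Sum of the 8 terms: H(X,Y) = 2.7444 bits

Chain rule check:
  H(X) + H(Y|X) = 1.9513 + 0.7931 = 2.7444 bits
  H(X,Y) = 2.7444 bits
✓ Chain rule verified.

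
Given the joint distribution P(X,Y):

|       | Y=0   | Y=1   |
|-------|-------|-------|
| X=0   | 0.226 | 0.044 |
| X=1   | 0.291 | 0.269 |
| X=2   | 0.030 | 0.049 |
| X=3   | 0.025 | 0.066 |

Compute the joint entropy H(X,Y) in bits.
2.4678 bits

H(X,Y) = -Σ_{x,y} P(x,y) log₂ P(x,y). Per-cell terms -P(x,y)·log₂P(x,y):
  X=0: 0.4849, 0.1983
  X=1: 0.5182, 0.5096
  X=2: 0.1518, 0.2132
  X=3: 0.1330, 0.2588
Sum of the 8 terms: H(X,Y) = 2.4678 bits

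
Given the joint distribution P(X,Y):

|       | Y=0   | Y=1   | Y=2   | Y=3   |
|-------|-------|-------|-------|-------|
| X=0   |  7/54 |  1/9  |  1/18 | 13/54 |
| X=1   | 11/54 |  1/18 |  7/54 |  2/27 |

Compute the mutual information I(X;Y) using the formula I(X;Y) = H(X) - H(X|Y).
0.1106 bits

I(X;Y) = H(X) - H(X|Y)

Marginal of X (row sums):
  P(X=0) = 7/54 + 1/9 + 1/18 + 13/54 = 29/54
  P(X=1) = 11/54 + 1/18 + 7/54 + 2/27 = 25/54
H(X) = -[(29/54)·log₂(29/54) + (25/54)·log₂(25/54)]
  = 0.48167 + 0.51437 = 0.9960 bits

Marginal of Y (column sums):
  P(Y=0) = 7/54 + 11/54 = 1/3
  P(Y=1) = 1/9 + 1/18 = 1/6
  P(Y=2) = 1/18 + 7/54 = 5/27
  P(Y=3) = 13/54 + 2/27 = 17/54
H(X|Y) = Σ_y P(y)·H(X|Y=y):
  Y=0: P(Y=0) = 1/3, P(X|Y=0) = (7/18, 11/18) → H(X|Y=0) = 0.96408
  Y=1: P(Y=1) = 1/6, P(X|Y=1) = (2/3, 1/3) → H(X|Y=1) = 0.91830
  Y=2: P(Y=2) = 5/27, P(X|Y=2) = (3/10, 7/10) → H(X|Y=2) = 0.88129
  Y=3: P(Y=3) = 17/54, P(X|Y=3) = (13/17, 4/17) → H(X|Y=3) = 0.78713
H(X|Y) = (1/3)·0.96408 + (1/6)·0.91830 + (5/27)·0.88129 + (17/54)·0.78713 = 0.8854 bits

I(X;Y) = H(X) - H(X|Y) = 0.9960 - 0.8854 = 0.1106 bits

Cross-check via I(X;Y) = H(X) + H(Y) - H(X,Y): computing H(Y) from the column sums and H(X,Y) from the 8 cells in the same way gives H(Y) = 1.9346 bits and H(X,Y) = 2.8200 bits, so
I(X;Y) = 0.9960 + 1.9346 - 2.8200 = 0.1106 bits ✓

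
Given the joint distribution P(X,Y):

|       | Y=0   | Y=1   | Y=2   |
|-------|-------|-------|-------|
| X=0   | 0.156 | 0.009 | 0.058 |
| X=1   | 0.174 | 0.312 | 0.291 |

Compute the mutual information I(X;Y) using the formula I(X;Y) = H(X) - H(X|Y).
0.1506 bits

I(X;Y) = H(X) - H(X|Y)

Marginal of X (row sums):
  P(X=0) = 0.156 + 0.009 + 0.058 = 0.223
  P(X=1) = 0.174 + 0.312 + 0.291 = 0.777
H(X) = -[0.223·log₂(0.223) + 0.777·log₂(0.777)]
  = 0.4828 + 0.2828 = 0.7656 bits

Marginal of Y (column sums):
  P(Y=0) = 0.156 + 0.174 = 0.330
  P(Y=1) = 0.009 + 0.312 = 0.321
  P(Y=2) = 0.058 + 0.291 = 0.349
H(X|Y) = Σ_y P(y)·H(X|Y=y):
  Y=0: P(Y=0) = 0.330, P(X|Y=0) = (26/55, 29/55) → H(X|Y=0) = 0.9979
  Y=1: P(Y=1) = 0.321, P(X|Y=1) = (3/107, 104/107) → H(X|Y=1) = 0.1845
  Y=2: P(Y=2) = 0.349, P(X|Y=2) = (58/349, 291/349) → H(X|Y=2) = 0.6489
H(X|Y) = 0.330·0.9979 + 0.321·0.1845 + 0.349·0.6489 = 0.6150 bits

I(X;Y) = H(X) - H(X|Y) = 0.7656 - 0.6150 = 0.1506 bits

Cross-check via I(X;Y) = H(X) + H(Y) - H(X,Y): computing H(Y) from the column sums and H(X,Y) from the 6 cells in the same way gives H(Y) = 1.5841 bits and H(X,Y) = 2.1991 bits, so
I(X;Y) = 0.7656 + 1.5841 - 2.1991 = 0.1506 bits ✓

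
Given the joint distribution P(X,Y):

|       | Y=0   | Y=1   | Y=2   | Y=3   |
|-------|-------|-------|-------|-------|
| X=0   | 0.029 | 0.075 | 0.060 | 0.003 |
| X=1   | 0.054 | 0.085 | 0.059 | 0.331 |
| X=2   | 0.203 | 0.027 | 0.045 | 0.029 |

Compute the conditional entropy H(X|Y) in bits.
1.0255 bits

H(X|Y) = H(X,Y) - H(Y)

H(X,Y) = -Σ_{x,y} P(x,y) log₂ P(x,y). Per-cell terms -P(x,y)·log₂P(x,y):
  X=0: 0.14813, 0.28027, 0.24353, 0.02514
  X=1: 0.22739, 0.30229, 0.24091, 0.52798
  X=2: 0.46699, 0.14069, 0.20133, 0.14813
Sum of the 12 terms: H(X,Y) = 2.9528 bits

Marginal of Y (column sums):
  P(Y=0) = 0.029 + 0.054 + 0.203 = 0.286
  P(Y=1) = 0.075 + 0.085 + 0.027 = 0.187
  P(Y=2) = 0.060 + 0.059 + 0.045 = 0.164
  P(Y=3) = 0.003 + 0.331 + 0.029 = 0.363
H(Y) = -[0.286·log₂(0.286) + 0.187·log₂(0.187) + 0.164·log₂(0.164) + 0.363·log₂(0.363)]
  = 0.51649 + 0.45233 + 0.42775 + 0.53069 = 1.9273 bits

H(X|Y) = H(X,Y) - H(Y) = 2.9528 - 1.9273 = 1.0255 bits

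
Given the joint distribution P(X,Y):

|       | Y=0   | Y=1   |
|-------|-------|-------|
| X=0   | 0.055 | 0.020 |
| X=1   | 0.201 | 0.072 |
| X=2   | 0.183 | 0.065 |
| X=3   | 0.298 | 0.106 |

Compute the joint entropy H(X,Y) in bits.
2.6500 bits

H(X,Y) = -Σ_{x,y} P(x,y) log₂ P(x,y). Per-cell terms -P(x,y)·log₂P(x,y):
  X=0: 0.2301, 0.1129
  X=1: 0.4653, 0.2733
  X=2: 0.4484, 0.2563
  X=3: 0.5205, 0.3432
Sum of the 8 terms: H(X,Y) = 2.6500 bits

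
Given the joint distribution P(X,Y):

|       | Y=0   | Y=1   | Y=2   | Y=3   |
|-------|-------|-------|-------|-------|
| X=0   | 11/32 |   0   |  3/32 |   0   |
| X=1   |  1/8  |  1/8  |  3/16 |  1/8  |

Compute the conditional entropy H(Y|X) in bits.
1.4389 bits

H(Y|X) = H(X,Y) - H(X)

H(X,Y) = -Σ_{x,y} P(x,y) log₂ P(x,y). Per-cell terms -P(x,y)·log₂P(x,y):
  X=0: 0.529570, 0.000000, 0.320160, 0.000000
  X=1: 0.375000, 0.375000, 0.452820, 0.375000
  (cells with P = 0 contribute 0)
Sum of the 8 terms: H(X,Y) = 2.427550 bits

Marginal of X (row sums):
  P(X=0) = 11/32 + 0 + 3/32 + 0 = 7/16
  P(X=1) = 1/8 + 1/8 + 3/16 + 1/8 = 9/16
H(X) = -[(7/16)·log₂(7/16) + (9/16)·log₂(9/16)]
  = 0.521782 + 0.466917 = 0.988699 bits

H(Y|X) = H(X,Y) - H(X) = 2.427550 - 0.988699 = 1.4389 bits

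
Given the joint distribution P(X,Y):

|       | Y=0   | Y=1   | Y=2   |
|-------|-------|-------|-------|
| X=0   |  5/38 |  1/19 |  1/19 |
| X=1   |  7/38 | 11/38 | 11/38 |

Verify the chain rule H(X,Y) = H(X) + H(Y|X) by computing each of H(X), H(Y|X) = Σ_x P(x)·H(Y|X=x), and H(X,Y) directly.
H(X) = 0.7897 bits, H(Y|X) = 1.5274 bits, H(X,Y) = 2.3172 bits

Marginal of X (row sums):
  P(X=0) = 5/38 + 1/19 + 1/19 = 9/38
  P(X=1) = 7/38 + 11/38 + 11/38 = 29/38
H(X) = -[(9/38)·log₂(9/38) + (29/38)·log₂(29/38)]
  = 0.492158 + 0.297591 = 0.7897 bits

H(Y|X) = Σ_x P(x)·H(Y|X=x):
  X=0: P(X=0) = 9/38, P(Y|X=0) = (5/9, 2/9, 2/9) → H(Y|X=0) = 1.435521
  X=1: P(X=1) = 29/38, P(Y|X=1) = (7/29, 11/29, 11/29) → H(Y|X=1) = 1.555947
H(Y|X) = (9/38)·1.435521 + (29/38)·1.555947 = 1.5274 bits

H(X,Y) = -Σ_{x,y} P(x,y) log₂ P(x,y). Per-cell terms -P(x,y)·log₂P(x,y):
  X=0: 0.385000, 0.223575, 0.223575
  X=1: 0.449579, 0.517722, 0.517722
Sum of the 6 terms: H(X,Y) = 2.3172 bits

Chain rule check:
  H(X) + H(Y|X) = 0.7897 + 1.5274 = 2.3171 bits
  H(X,Y) = 2.3172 bits
✓ Chain rule verified (Δ = 0.0001 is 4-dp rounding noise: each of the three values was rounded independently).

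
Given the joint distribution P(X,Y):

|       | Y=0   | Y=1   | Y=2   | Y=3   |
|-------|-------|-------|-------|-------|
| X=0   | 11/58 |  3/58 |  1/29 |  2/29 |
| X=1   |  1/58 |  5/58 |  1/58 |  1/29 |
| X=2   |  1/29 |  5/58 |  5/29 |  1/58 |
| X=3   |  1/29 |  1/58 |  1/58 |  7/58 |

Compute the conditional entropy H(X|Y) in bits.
1.5347 bits

H(X|Y) = H(X,Y) - H(Y)

H(X,Y) = -Σ_{x,y} P(x,y) log₂ P(x,y). Per-cell terms -P(x,y)·log₂P(x,y):
  X=0: 0.4548973, 0.2210182, 0.1675166, 0.2660677
  X=1: 0.1009997, 0.3048321, 0.1009997, 0.1675166
  X=2: 0.1675166, 0.3048321, 0.4372505, 0.1009997
  X=3: 0.1675166, 0.1009997, 0.1009997, 0.3681790
Sum of the 16 terms: H(X,Y) = 3.532142 bits

Marginal of Y (column sums):
  P(Y=0) = 11/58 + 1/58 + 1/29 + 1/29 = 8/29
  P(Y=1) = 3/58 + 5/58 + 5/58 + 1/58 = 7/29
  P(Y=2) = 1/29 + 1/58 + 5/29 + 1/58 = 7/29
  P(Y=3) = 2/29 + 1/29 + 1/58 + 7/58 = 7/29
H(Y) = -[(8/29)·log₂(8/29) + (7/29)·log₂(7/29) + (7/29)·log₂(7/29) + (7/29)·log₂(7/29)]
  = 0.5125465 + 0.4949787 + 0.4949787 + 0.4949787 = 1.997483 bits

H(X|Y) = H(X,Y) - H(Y) = 3.532142 - 1.997483 = 1.5347 bits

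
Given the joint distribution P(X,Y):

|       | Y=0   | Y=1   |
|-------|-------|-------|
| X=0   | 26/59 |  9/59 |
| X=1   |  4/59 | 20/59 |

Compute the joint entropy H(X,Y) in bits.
1.7271 bits

H(X,Y) = -Σ_{x,y} P(x,y) log₂ P(x,y). Per-cell terms -P(x,y)·log₂P(x,y):
  X=0: 0.5210, 0.4138
  X=1: 0.2632, 0.5291
Sum of the 4 terms: H(X,Y) = 1.7271 bits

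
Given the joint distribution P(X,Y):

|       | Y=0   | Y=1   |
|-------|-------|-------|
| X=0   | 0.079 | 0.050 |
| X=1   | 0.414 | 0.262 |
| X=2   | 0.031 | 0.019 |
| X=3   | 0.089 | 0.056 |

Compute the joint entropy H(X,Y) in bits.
2.3459 bits

H(X,Y) = -Σ_{x,y} P(x,y) log₂ P(x,y). Per-cell terms -P(x,y)·log₂P(x,y):
  X=0: 0.2893, 0.2161
  X=1: 0.5267, 0.5063
  X=2: 0.1554, 0.1086
  X=3: 0.3106, 0.2329
Sum of the 8 terms: H(X,Y) = 2.3459 bits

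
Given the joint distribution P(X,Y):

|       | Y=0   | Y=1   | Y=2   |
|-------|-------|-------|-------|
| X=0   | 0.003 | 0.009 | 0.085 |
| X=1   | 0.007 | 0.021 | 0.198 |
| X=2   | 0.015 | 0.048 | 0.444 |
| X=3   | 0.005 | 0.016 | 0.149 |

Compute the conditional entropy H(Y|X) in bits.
0.6397 bits

H(Y|X) = H(X,Y) - H(X)

H(X,Y) = -Σ_{x,y} P(x,y) log₂ P(x,y). Per-cell terms -P(x,y)·log₂P(x,y):
  X=0: 0.0251, 0.0612, 0.3023
  X=1: 0.0501, 0.1170, 0.4626
  X=2: 0.0909, 0.2103, 0.5201
  X=3: 0.0382, 0.0955, 0.4092
Sum of the 12 terms: H(X,Y) = 2.3825 bits

Marginal of X (row sums):
  P(X=0) = 0.003 + 0.009 + 0.085 = 0.097
  P(X=1) = 0.007 + 0.021 + 0.198 = 0.226
  P(X=2) = 0.015 + 0.048 + 0.444 = 0.507
  P(X=3) = 0.005 + 0.016 + 0.149 = 0.170
H(X) = -[0.097·log₂(0.097) + 0.226·log₂(0.226) + 0.507·log₂(0.507) + 0.170·log₂(0.170)]
  = 0.3265 + 0.4849 + 0.4968 + 0.4346 = 1.7428 bits

H(Y|X) = H(X,Y) - H(X) = 2.3825 - 1.7428 = 0.6397 bits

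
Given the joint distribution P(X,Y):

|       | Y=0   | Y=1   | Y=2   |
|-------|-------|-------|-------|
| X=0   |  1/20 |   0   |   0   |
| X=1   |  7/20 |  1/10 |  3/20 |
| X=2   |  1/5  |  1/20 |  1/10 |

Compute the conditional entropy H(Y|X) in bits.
1.3132 bits

H(Y|X) = H(X,Y) - H(X)

H(X,Y) = -Σ_{x,y} P(x,y) log₂ P(x,y). Per-cell terms -P(x,y)·log₂P(x,y):
  X=0: 0.2161, 0.0000, 0.0000
  X=1: 0.5301, 0.3322, 0.4105
  X=2: 0.4644, 0.2161, 0.3322
  (cells with P = 0 contribute 0)
Sum of the 9 terms: H(X,Y) = 2.5016 bits

Marginal of X (row sums):
  P(X=0) = 1/20 + 0 + 0 = 1/20
  P(X=1) = 7/20 + 1/10 + 3/20 = 3/5
  P(X=2) = 1/5 + 1/20 + 1/10 = 7/20
H(X) = -[(1/20)·log₂(1/20) + (3/5)·log₂(3/5) + (7/20)·log₂(7/20)]
  = 0.2161 + 0.4422 + 0.5301 = 1.1884 bits

H(Y|X) = H(X,Y) - H(X) = 2.5016 - 1.1884 = 1.3132 bits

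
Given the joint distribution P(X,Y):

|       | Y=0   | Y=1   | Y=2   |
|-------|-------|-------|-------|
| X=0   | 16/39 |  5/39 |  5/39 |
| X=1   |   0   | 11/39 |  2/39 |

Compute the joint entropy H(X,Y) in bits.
2.0220 bits

H(X,Y) = -Σ_{x,y} P(x,y) log₂ P(x,y). Per-cell terms -P(x,y)·log₂P(x,y):
  X=0: 0.52734, 0.37993, 0.37993
  X=1: 0.00000, 0.51502, 0.21976
  (cells with P = 0 contribute 0)
Sum of the 6 terms: H(X,Y) = 2.0220 bits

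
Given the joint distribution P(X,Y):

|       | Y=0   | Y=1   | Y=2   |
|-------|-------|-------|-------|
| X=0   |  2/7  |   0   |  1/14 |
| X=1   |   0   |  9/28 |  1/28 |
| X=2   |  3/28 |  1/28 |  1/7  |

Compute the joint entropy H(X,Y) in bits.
2.4043 bits

H(X,Y) = -Σ_{x,y} P(x,y) log₂ P(x,y). Per-cell terms -P(x,y)·log₂P(x,y):
  X=0: 0.516387, 0.000000, 0.271954
  X=1: 0.000000, 0.526317, 0.171691
  X=2: 0.345256, 0.171691, 0.401051
  (cells with P = 0 contribute 0)
Sum of the 9 terms: H(X,Y) = 2.4043 bits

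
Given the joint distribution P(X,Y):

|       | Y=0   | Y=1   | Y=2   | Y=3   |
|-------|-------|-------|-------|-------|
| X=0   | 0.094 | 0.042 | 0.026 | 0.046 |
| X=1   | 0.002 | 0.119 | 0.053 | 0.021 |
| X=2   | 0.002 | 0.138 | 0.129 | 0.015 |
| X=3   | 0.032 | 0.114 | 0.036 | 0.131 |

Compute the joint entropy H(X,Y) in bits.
3.5361 bits

H(X,Y) = -Σ_{x,y} P(x,y) log₂ P(x,y). Per-cell terms -P(x,y)·log₂P(x,y):
  X=0: 0.32065, 0.19209, 0.13690, 0.20434
  X=1: 0.01793, 0.36545, 0.22461, 0.11704
  X=2: 0.01793, 0.39430, 0.38114, 0.09088
  X=3: 0.15891, 0.35715, 0.17265, 0.38414
Sum of the 16 terms: H(X,Y) = 3.5361 bits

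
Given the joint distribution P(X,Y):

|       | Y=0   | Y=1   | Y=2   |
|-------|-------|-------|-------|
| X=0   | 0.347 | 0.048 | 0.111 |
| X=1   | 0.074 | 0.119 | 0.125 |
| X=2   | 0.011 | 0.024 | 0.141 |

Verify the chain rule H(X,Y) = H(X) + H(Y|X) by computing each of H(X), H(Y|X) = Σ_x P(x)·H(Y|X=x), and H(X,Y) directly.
H(X) = 1.4640 bits, H(Y|X) = 1.2458 bits, H(X,Y) = 2.7098 bits

Marginal of X (row sums):
  P(X=0) = 0.347 + 0.048 + 0.111 = 0.506
  P(X=1) = 0.074 + 0.119 + 0.125 = 0.318
  P(X=2) = 0.011 + 0.024 + 0.141 = 0.176
H(X) = -[0.506·log₂(0.506) + 0.318·log₂(0.318) + 0.176·log₂(0.176)]
  = 0.49729 + 0.52562 + 0.44112 = 1.4640 bits

H(Y|X) = Σ_x P(x)·H(Y|X=x):
  X=0: P(X=0) = 0.506, P(Y|X=0) = (347/506, 24/253, 111/506) → H(Y|X=0) = 1.17564
  X=1: P(X=1) = 0.318, P(Y|X=1) = (37/159, 119/318, 125/318) → H(Y|X=1) = 1.54966
  X=2: P(X=2) = 0.176, P(Y|X=2) = (1/16, 3/22, 141/176) → H(Y|X=2) = 0.89824
H(Y|X) = 0.506·1.17564 + 0.318·1.54966 + 0.176·0.89824 = 1.2458 bits

H(X,Y) = -Σ_{x,y} P(x,y) log₂ P(x,y). Per-cell terms -P(x,y)·log₂P(x,y):
  X=0: 0.52987, 0.21028, 0.35202
  X=1: 0.27797, 0.36545, 0.37500
  X=2: 0.07157, 0.12914, 0.39850
Sum of the 9 terms: H(X,Y) = 2.7098 bits

Chain rule check:
  H(X) + H(Y|X) = 1.4640 + 1.2458 = 2.7098 bits
  H(X,Y) = 2.7098 bits
✓ Chain rule verified.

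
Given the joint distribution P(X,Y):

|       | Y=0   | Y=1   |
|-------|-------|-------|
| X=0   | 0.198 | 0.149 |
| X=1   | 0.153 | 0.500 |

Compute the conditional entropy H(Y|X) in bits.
0.8549 bits

H(Y|X) = H(X,Y) - H(X)

H(X,Y) = -Σ_{x,y} P(x,y) log₂ P(x,y). Per-cell terms -P(x,y)·log₂P(x,y):
  X=0: 0.46261, 0.40925
  X=1: 0.41438, 0.50000
Sum of the 4 terms: H(X,Y) = 1.78624 bits

Marginal of X (row sums):
  P(X=0) = 0.198 + 0.149 = 0.347
  P(X=1) = 0.153 + 0.500 = 0.653
H(X) = -[0.347·log₂(0.347) + 0.653·log₂(0.653)]
  = 0.52987 + 0.40149 = 0.93136 bits

H(Y|X) = H(X,Y) - H(X) = 1.78624 - 0.93136 = 0.8549 bits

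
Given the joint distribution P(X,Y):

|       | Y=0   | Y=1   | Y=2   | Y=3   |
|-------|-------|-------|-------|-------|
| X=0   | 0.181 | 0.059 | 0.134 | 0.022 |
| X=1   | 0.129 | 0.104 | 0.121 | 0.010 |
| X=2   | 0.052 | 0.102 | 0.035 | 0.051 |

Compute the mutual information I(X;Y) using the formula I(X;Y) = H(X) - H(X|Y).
0.1096 bits

I(X;Y) = H(X) - H(X|Y)

Marginal of X (row sums):
  P(X=0) = 0.181 + 0.059 + 0.134 + 0.022 = 0.396
  P(X=1) = 0.129 + 0.104 + 0.121 + 0.010 = 0.364
  P(X=2) = 0.052 + 0.102 + 0.035 + 0.051 = 0.240
H(X) = -[0.396·log₂(0.396) + 0.364·log₂(0.364) + 0.240·log₂(0.240)]
  = 0.5292254 + 0.5307082 + 0.4941345 = 1.554068 bits

Marginal of Y (column sums):
  P(Y=0) = 0.181 + 0.129 + 0.052 = 0.362
  P(Y=1) = 0.059 + 0.104 + 0.102 = 0.265
  P(Y=2) = 0.134 + 0.121 + 0.035 = 0.290
  P(Y=3) = 0.022 + 0.010 + 0.051 = 0.083
H(X|Y) = Σ_y P(y)·H(X|Y=y):
  Y=0: P(Y=0) = 0.362, P(X|Y=0) = (1/2, 129/362, 26/181) → H(X|Y=0) = 1.4325992
  Y=1: P(Y=1) = 0.265, P(X|Y=1) = (59/265, 104/265, 102/265) → H(X|Y=1) = 1.5422672
  Y=2: P(Y=2) = 0.290, P(X|Y=2) = (67/145, 121/290, 7/58) → H(X|Y=2) = 1.4090011
  Y=3: P(Y=3) = 0.083, P(X|Y=3) = (22/83, 10/83, 51/83) → H(X|Y=3) = 1.3073229
H(X|Y) = 0.362·1.4325992 + 0.265·1.5422672 + 0.290·1.4090011 + 0.083·1.3073229 = 1.444420 bits

I(X;Y) = H(X) - H(X|Y) = 1.554068 - 1.444420 = 0.1096 bits

Cross-check via I(X;Y) = H(X) + H(Y) - H(X,Y): computing H(Y) from the column sums and H(X,Y) from the 12 cells in the same way gives H(Y) = 1.854328 bits and H(X,Y) = 3.298748 bits, so
I(X;Y) = 1.554068 + 1.854328 - 3.298748 = 0.1096 bits ✓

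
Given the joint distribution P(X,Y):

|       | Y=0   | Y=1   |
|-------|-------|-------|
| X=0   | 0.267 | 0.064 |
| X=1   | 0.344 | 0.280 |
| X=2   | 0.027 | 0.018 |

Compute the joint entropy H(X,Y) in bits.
2.0513 bits

H(X,Y) = -Σ_{x,y} P(x,y) log₂ P(x,y). Per-cell terms -P(x,y)·log₂P(x,y):
  X=0: 0.5087, 0.2538
  X=1: 0.5296, 0.5142
  X=2: 0.1407, 0.1043
Sum of the 6 terms: H(X,Y) = 2.0513 bits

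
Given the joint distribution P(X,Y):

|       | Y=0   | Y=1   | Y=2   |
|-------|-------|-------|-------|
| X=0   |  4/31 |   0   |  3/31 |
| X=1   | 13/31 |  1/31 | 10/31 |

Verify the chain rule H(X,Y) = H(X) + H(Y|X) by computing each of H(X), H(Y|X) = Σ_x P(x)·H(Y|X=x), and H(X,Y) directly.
H(X) = 0.7706 bits, H(Y|X) = 1.1487 bits, H(X,Y) = 1.9194 bits

Marginal of X (row sums):
  P(X=0) = 4/31 + 0 + 3/31 = 7/31
  P(X=1) = 13/31 + 1/31 + 10/31 = 24/31
H(X) = -[(7/31)·log₂(7/31) + (24/31)·log₂(24/31)]
  = 0.48477 + 0.28586 = 0.7706 bits

H(Y|X) = Σ_x P(x)·H(Y|X=x):
  X=0: P(X=0) = 7/31, P(Y|X=0) = (4/7, 0, 3/7) → H(Y|X=0) = 0.98523
  X=1: P(X=1) = 24/31, P(Y|X=1) = (13/24, 1/24, 5/12) → H(Y|X=1) = 1.19642
H(Y|X) = (7/31)·0.98523 + (24/31)·1.19642 = 1.1487 bits

H(X,Y) = -Σ_{x,y} P(x,y) log₂ P(x,y). Per-cell terms -P(x,y)·log₂P(x,y):
  X=0: 0.38119, 0.00000, 0.32605
  X=1: 0.52577, 0.15981, 0.52654
  (cells with P = 0 contribute 0)
Sum of the 6 terms: H(X,Y) = 1.9194 bits

Chain rule check:
  H(X) + H(Y|X) = 0.7706 + 1.1487 = 1.9193 bits
  H(X,Y) = 1.9194 bits
✓ Chain rule verified (Δ = 0.0001 is 4-dp rounding noise: each of the three values was rounded independently).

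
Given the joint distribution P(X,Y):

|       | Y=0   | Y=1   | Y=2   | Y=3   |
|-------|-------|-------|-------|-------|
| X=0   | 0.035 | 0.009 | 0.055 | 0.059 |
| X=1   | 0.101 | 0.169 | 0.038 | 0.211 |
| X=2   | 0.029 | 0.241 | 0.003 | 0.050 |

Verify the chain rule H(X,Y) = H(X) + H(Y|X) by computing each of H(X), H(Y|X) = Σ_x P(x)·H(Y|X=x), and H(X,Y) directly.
H(X) = 1.4383 bits, H(Y|X) = 1.5678 bits, H(X,Y) = 3.0060 bits

Marginal of X (row sums):
  P(X=0) = 0.035 + 0.009 + 0.055 + 0.059 = 0.158
  P(X=1) = 0.101 + 0.169 + 0.038 + 0.211 = 0.519
  P(X=2) = 0.029 + 0.241 + 0.003 + 0.050 = 0.323
H(X) = -[0.158·log₂(0.158) + 0.519·log₂(0.519) + 0.323·log₂(0.323)]
  = 0.4206 + 0.4911 + 0.5266 = 1.4383 bits

H(Y|X) = Σ_x P(x)·H(Y|X=x):
  X=0: P(X=0) = 0.158, P(Y|X=0) = (35/158, 9/158, 55/158, 59/158) → H(Y|X=0) = 1.7778
  X=1: P(X=1) = 0.519, P(Y|X=1) = (101/519, 169/519, 38/519, 211/519) → H(Y|X=1) = 1.7907
  X=2: P(X=2) = 0.323, P(Y|X=2) = (29/323, 241/323, 3/323, 50/323) → H(Y|X=2) = 1.1068
H(Y|X) = 0.158·1.7778 + 0.519·1.7907 + 0.323·1.1068 = 1.5678 bits

H(X,Y) = -Σ_{x,y} P(x,y) log₂ P(x,y). Per-cell terms -P(x,y)·log₂P(x,y):
  X=0: 0.1693, 0.0612, 0.2301, 0.2409
  X=1: 0.3341, 0.4335, 0.1793, 0.4736
  X=2: 0.1481, 0.4947, 0.0251, 0.2161
Sum of the 12 terms: H(X,Y) = 3.0060 bits

Chain rule check:
  H(X) + H(Y|X) = 1.4383 + 1.5678 = 3.0061 bits
  H(X,Y) = 3.0060 bits
✓ Chain rule verified (Δ = 0.0001 is 4-dp rounding noise: each of the three values was rounded independently).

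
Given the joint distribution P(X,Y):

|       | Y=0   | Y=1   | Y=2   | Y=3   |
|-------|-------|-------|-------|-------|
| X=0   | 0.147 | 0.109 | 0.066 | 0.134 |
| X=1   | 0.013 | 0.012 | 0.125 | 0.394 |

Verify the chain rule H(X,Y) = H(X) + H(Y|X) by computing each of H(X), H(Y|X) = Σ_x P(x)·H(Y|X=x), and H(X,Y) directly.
H(X) = 0.9944 bits, H(Y|X) = 1.4706 bits, H(X,Y) = 2.4650 bits

Marginal of X (row sums):
  P(X=0) = 0.147 + 0.109 + 0.066 + 0.134 = 0.456
  P(X=1) = 0.013 + 0.012 + 0.125 + 0.394 = 0.544
H(X) = -[0.456·log₂(0.456) + 0.544·log₂(0.544)]
  = 0.51660 + 0.47781 = 0.9944 bits

H(Y|X) = Σ_x P(x)·H(Y|X=x):
  X=0: P(X=0) = 0.456, P(Y|X=0) = (49/152, 109/456, 11/76, 67/228) → H(Y|X=0) = 1.94282
  X=1: P(X=1) = 0.544, P(Y|X=1) = (13/544, 3/136, 125/544, 197/272) → H(Y|X=1) = 1.07471
H(Y|X) = 0.456·1.94282 + 0.544·1.07471 = 1.4706 bits

H(X,Y) = -Σ_{x,y} P(x,y) log₂ P(x,y). Per-cell terms -P(x,y)·log₂P(x,y):
  X=0: 0.40662, 0.34854, 0.25881, 0.38856
  X=1: 0.08145, 0.07657, 0.37500, 0.52943
Sum of the 8 terms: H(X,Y) = 2.4650 bits

Chain rule check:
  H(X) + H(Y|X) = 0.9944 + 1.4706 = 2.4650 bits
  H(X,Y) = 2.4650 bits
✓ Chain rule verified.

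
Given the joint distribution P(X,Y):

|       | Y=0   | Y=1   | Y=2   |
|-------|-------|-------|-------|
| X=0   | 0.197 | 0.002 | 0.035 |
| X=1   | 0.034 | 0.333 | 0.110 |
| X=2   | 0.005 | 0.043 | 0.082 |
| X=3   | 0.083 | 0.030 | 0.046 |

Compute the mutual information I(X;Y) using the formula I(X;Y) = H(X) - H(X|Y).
0.4923 bits

I(X;Y) = H(X) - H(X|Y)

Marginal of X (row sums):
  P(X=0) = 0.197 + 0.002 + 0.035 = 0.234
  P(X=1) = 0.034 + 0.333 + 0.110 = 0.477
  P(X=2) = 0.005 + 0.043 + 0.082 = 0.130
  P(X=3) = 0.083 + 0.030 + 0.046 = 0.159
H(X) = -[0.234·log₂(0.234) + 0.477·log₂(0.477) + 0.130·log₂(0.130) + 0.159·log₂(0.159)]
  = 0.49033 + 0.50941 + 0.38264 + 0.42181 = 1.8042 bits

Marginal of Y (column sums):
  P(Y=0) = 0.197 + 0.034 + 0.005 + 0.083 = 0.319
  P(Y=1) = 0.002 + 0.333 + 0.043 + 0.030 = 0.408
  P(Y=2) = 0.035 + 0.110 + 0.082 + 0.046 = 0.273
H(X|Y) = Σ_y P(y)·H(X|Y=y):
  Y=0: P(Y=0) = 0.319, P(X|Y=0) = (197/319, 34/319, 5/319, 83/319) → H(X|Y=0) = 1.37304
  Y=1: P(Y=1) = 0.408, P(X|Y=1) = (1/204, 111/136, 43/408, 5/68) → H(X|Y=1) = 0.89579
  Y=2: P(Y=2) = 0.273, P(X|Y=2) = (5/39, 110/273, 82/273, 46/273) → H(X|Y=2) = 1.86244
H(X|Y) = 0.319·1.37304 + 0.408·0.89579 + 0.273·1.86244 = 1.3119 bits

I(X;Y) = H(X) - H(X|Y) = 1.8042 - 1.3119 = 0.4923 bits

Cross-check via I(X;Y) = H(X) + H(Y) - H(X,Y): computing H(Y) from the column sums and H(X,Y) from the 12 cells in the same way gives H(Y) = 1.5649 bits and H(X,Y) = 2.8768 bits, so
I(X;Y) = 1.8042 + 1.5649 - 2.8768 = 0.4923 bits ✓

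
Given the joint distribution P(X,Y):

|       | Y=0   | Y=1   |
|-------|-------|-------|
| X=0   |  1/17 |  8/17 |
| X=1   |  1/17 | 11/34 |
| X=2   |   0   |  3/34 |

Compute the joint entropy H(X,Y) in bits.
1.8284 bits

H(X,Y) = -Σ_{x,y} P(x,y) log₂ P(x,y). Per-cell terms -P(x,y)·log₂P(x,y):
  X=0: 0.24044, 0.51175
  X=1: 0.24044, 0.52672
  X=2: 0.00000, 0.30904
  (cells with P = 0 contribute 0)
Sum of the 6 terms: H(X,Y) = 1.8284 bits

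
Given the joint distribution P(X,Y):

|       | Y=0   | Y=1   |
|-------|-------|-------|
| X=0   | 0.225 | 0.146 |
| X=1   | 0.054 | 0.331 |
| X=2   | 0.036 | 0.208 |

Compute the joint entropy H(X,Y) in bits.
2.2887 bits

H(X,Y) = -Σ_{x,y} P(x,y) log₂ P(x,y). Per-cell terms -P(x,y)·log₂P(x,y):
  X=0: 0.48420, 0.40529
  X=1: 0.22739, 0.52798
  X=2: 0.17265, 0.47119
Sum of the 6 terms: H(X,Y) = 2.2887 bits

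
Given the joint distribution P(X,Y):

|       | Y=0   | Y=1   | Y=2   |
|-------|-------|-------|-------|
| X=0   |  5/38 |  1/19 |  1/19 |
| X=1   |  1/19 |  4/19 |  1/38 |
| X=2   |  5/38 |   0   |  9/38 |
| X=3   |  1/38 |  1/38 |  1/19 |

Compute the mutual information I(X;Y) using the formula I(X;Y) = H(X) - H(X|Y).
0.4164 bits

I(X;Y) = H(X) - H(X|Y)

Marginal of X (row sums):
  P(X=0) = 5/38 + 1/19 + 1/19 = 9/38
  P(X=1) = 1/19 + 4/19 + 1/38 = 11/38
  P(X=2) = 5/38 + 0 + 9/38 = 7/19
  P(X=3) = 1/38 + 1/38 + 1/19 = 2/19
H(X) = -[(9/38)·log₂(9/38) + (11/38)·log₂(11/38) + (7/19)·log₂(7/19) + (2/19)·log₂(2/19)]
  = 0.4921585 + 0.5177225 + 0.5307373 + 0.3418871 = 1.882505 bits

Marginal of Y (column sums):
  P(Y=0) = 5/38 + 1/19 + 5/38 + 1/38 = 13/38
  P(Y=1) = 1/19 + 4/19 + 0 + 1/38 = 11/38
  P(Y=2) = 1/19 + 1/38 + 9/38 + 1/19 = 7/19
H(X|Y) = Σ_y P(y)·H(X|Y=y):
  Y=0: P(Y=0) = 13/38, P(X|Y=0) = (5/13, 2/13, 5/13, 1/13) → H(X|Y=0) = 1.7604950
  Y=1: P(Y=1) = 11/38, P(X|Y=1) = (2/11, 8/11, 0, 1/11) → H(X|Y=1) = 1.0957953
  Y=2: P(Y=2) = 7/19, P(X|Y=2) = (1/7, 1/14, 9/14, 1/7) → H(X|Y=2) = 1.4838317
H(X|Y) = (13/38)·1.7604950 + (11/38)·1.0957953 + (7/19)·1.4838317 = 1.466153 bits

I(X;Y) = H(X) - H(X|Y) = 1.882505 - 1.466153 = 0.4164 bits

Cross-check via I(X;Y) = H(X) + H(Y) - H(X,Y): computing H(Y) from the column sums and H(X,Y) from the 12 cells in the same way gives H(Y) = 1.577863 bits and H(X,Y) = 3.044017 bits, so
I(X;Y) = 1.882505 + 1.577863 - 3.044017 = 0.4164 bits ✓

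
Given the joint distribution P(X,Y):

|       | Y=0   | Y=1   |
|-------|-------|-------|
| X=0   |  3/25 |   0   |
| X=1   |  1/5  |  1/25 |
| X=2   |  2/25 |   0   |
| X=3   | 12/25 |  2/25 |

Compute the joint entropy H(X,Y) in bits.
2.1085 bits

H(X,Y) = -Σ_{x,y} P(x,y) log₂ P(x,y). Per-cell terms -P(x,y)·log₂P(x,y):
  X=0: 0.36707, 0.00000
  X=1: 0.46439, 0.18575
  X=2: 0.29151, 0.00000
  X=3: 0.50827, 0.29151
  (cells with P = 0 contribute 0)
Sum of the 8 terms: H(X,Y) = 2.1085 bits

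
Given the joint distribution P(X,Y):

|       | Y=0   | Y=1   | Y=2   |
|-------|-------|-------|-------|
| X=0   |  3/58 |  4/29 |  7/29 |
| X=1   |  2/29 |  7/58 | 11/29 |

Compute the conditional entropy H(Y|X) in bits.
1.2887 bits

H(Y|X) = H(X,Y) - H(X)

H(X,Y) = -Σ_{x,y} P(x,y) log₂ P(x,y). Per-cell terms -P(x,y)·log₂P(x,y):
  X=0: 0.22102, 0.39420, 0.49498
  X=1: 0.26607, 0.36818, 0.53048
Sum of the 6 terms: H(X,Y) = 2.2749 bits

Marginal of X (row sums):
  P(X=0) = 3/58 + 4/29 + 7/29 = 25/58
  P(X=1) = 2/29 + 7/58 + 11/29 = 33/58
H(X) = -[(25/58)·log₂(25/58) + (33/58)·log₂(33/58)]
  = 0.52333 + 0.46290 = 0.9862 bits

H(Y|X) = H(X,Y) - H(X) = 2.2749 - 0.9862 = 1.2887 bits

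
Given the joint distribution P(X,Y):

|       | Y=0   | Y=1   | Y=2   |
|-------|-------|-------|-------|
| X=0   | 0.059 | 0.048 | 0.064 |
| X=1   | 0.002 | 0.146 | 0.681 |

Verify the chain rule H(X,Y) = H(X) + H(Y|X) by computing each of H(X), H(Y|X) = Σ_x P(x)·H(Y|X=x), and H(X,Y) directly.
H(X) = 0.6600 bits, H(Y|X) = 0.8457 bits, H(X,Y) = 1.5057 bits

Marginal of X (row sums):
  P(X=0) = 0.059 + 0.048 + 0.064 = 0.171
  P(X=1) = 0.002 + 0.146 + 0.681 = 0.829
H(X) = -[0.171·log₂(0.171) + 0.829·log₂(0.829)]
  = 0.4357 + 0.2243 = 0.6600 bits

H(Y|X) = Σ_x P(x)·H(Y|X=x):
  X=0: P(X=0) = 0.171, P(Y|X=0) = (59/171, 16/57, 64/171) → H(Y|X=0) = 1.5748
  X=1: P(X=1) = 0.829, P(Y|X=1) = (2/829, 146/829, 681/829) → H(Y|X=1) = 0.6953
H(Y|X) = 0.171·1.5748 + 0.829·0.6953 = 0.8457 bits

H(X,Y) = -Σ_{x,y} P(x,y) log₂ P(x,y). Per-cell terms -P(x,y)·log₂P(x,y):
  X=0: 0.2409, 0.2103, 0.2538
  X=1: 0.0179, 0.4053, 0.3775
Sum of the 6 terms: H(X,Y) = 1.5057 bits

Chain rule check:
  H(X) + H(Y|X) = 0.6600 + 0.8457 = 1.5057 bits
  H(X,Y) = 1.5057 bits
✓ Chain rule verified.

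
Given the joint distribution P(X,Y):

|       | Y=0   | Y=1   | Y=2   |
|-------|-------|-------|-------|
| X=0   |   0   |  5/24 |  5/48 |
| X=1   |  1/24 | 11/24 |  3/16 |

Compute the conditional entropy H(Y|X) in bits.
1.0751 bits

H(Y|X) = H(X,Y) - H(X)

H(X,Y) = -Σ_{x,y} P(x,y) log₂ P(x,y). Per-cell terms -P(x,y)·log₂P(x,y):
  X=0: 0.0000, 0.4715, 0.3399
  X=1: 0.1910, 0.5159, 0.4528
  (cells with P = 0 contribute 0)
Sum of the 6 terms: H(X,Y) = 1.9711 bits

Marginal of X (row sums):
  P(X=0) = 0 + 5/24 + 5/48 = 5/16
  P(X=1) = 1/24 + 11/24 + 3/16 = 11/16
H(X) = -[(5/16)·log₂(5/16) + (11/16)·log₂(11/16)]
  = 0.5244 + 0.3716 = 0.8960 bits

H(Y|X) = H(X,Y) - H(X) = 1.9711 - 0.8960 = 1.0751 bits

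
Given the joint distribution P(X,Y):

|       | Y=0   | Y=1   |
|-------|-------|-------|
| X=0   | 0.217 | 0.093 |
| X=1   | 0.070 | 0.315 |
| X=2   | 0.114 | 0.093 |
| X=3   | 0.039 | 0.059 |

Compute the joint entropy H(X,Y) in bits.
2.6898 bits

H(X,Y) = -Σ_{x,y} P(x,y) log₂ P(x,y). Per-cell terms -P(x,y)·log₂P(x,y):
  X=0: 0.4783, 0.3187
  X=1: 0.2686, 0.5250
  X=2: 0.3571, 0.3187
  X=3: 0.1825, 0.2409
Sum of the 8 terms: H(X,Y) = 2.6898 bits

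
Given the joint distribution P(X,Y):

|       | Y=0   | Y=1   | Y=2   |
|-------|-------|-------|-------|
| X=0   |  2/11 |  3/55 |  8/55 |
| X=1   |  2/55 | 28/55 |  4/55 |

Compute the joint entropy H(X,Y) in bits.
2.0254 bits

H(X,Y) = -Σ_{x,y} P(x,y) log₂ P(x,y). Per-cell terms -P(x,y)·log₂P(x,y):
  X=0: 0.44717, 0.22889, 0.40456
  X=1: 0.17387, 0.49586, 0.27501
Sum of the 6 terms: H(X,Y) = 2.0254 bits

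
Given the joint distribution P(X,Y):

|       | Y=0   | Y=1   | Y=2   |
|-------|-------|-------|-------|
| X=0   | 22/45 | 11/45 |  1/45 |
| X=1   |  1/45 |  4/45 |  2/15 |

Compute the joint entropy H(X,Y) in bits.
1.9436 bits

H(X,Y) = -Σ_{x,y} P(x,y) log₂ P(x,y). Per-cell terms -P(x,y)·log₂P(x,y):
  X=0: 0.50474, 0.49681, 0.12204
  X=1: 0.12204, 0.31039, 0.38759
Sum of the 6 terms: H(X,Y) = 1.9436 bits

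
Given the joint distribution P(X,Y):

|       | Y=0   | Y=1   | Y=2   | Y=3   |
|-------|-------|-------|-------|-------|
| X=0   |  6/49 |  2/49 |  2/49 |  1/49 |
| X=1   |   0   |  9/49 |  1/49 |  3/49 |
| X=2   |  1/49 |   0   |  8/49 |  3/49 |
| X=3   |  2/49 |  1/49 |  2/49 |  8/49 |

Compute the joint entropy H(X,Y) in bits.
3.3790 bits

H(X,Y) = -Σ_{x,y} P(x,y) log₂ P(x,y). Per-cell terms -P(x,y)·log₂P(x,y):
  X=0: 0.370989, 0.188356, 0.188356, 0.114586
  X=1: 0.000000, 0.449042, 0.114586, 0.246719
  X=2: 0.114586, 0.000000, 0.426891, 0.246719
  X=3: 0.188356, 0.114586, 0.188356, 0.426891
  (cells with P = 0 contribute 0)
Sum of the 16 terms: H(X,Y) = 3.3790 bits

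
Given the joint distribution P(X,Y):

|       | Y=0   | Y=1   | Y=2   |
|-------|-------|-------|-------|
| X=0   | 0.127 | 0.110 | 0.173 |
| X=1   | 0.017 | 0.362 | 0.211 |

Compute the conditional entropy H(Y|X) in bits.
1.2940 bits

H(Y|X) = H(X,Y) - H(X)

H(X,Y) = -Σ_{x,y} P(x,y) log₂ P(x,y). Per-cell terms -P(x,y)·log₂P(x,y):
  X=0: 0.3781, 0.3503, 0.4379
  X=1: 0.0999, 0.5307, 0.4736
Sum of the 6 terms: H(X,Y) = 2.2705 bits

Marginal of X (row sums):
  P(X=0) = 0.127 + 0.110 + 0.173 = 0.410
  P(X=1) = 0.017 + 0.362 + 0.211 = 0.590
H(X) = -[0.410·log₂(0.410) + 0.590·log₂(0.590)]
  = 0.5274 + 0.4491 = 0.9765 bits

H(Y|X) = H(X,Y) - H(X) = 2.2705 - 0.9765 = 1.2940 bits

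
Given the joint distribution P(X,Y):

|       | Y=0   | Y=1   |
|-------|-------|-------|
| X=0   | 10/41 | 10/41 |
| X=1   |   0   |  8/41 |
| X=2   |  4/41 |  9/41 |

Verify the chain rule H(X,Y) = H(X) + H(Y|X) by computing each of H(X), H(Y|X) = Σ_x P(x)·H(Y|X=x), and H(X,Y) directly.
H(X) = 1.4906 bits, H(Y|X) = 0.7702 bits, H(X,Y) = 2.2608 bits

Marginal of X (row sums):
  P(X=0) = 10/41 + 10/41 = 20/41
  P(X=1) = 0 + 8/41 = 8/41
  P(X=2) = 4/41 + 9/41 = 13/41
H(X) = -[(20/41)·log₂(20/41) + (8/41)·log₂(8/41) + (13/41)·log₂(13/41)]
  = 0.5052 + 0.4600 + 0.5254 = 1.4906 bits

H(Y|X) = Σ_x P(x)·H(Y|X=x):
  X=0: P(X=0) = 20/41, P(Y|X=0) = (1/2, 1/2) → H(Y|X=0) = 1.0000
  X=1: P(X=1) = 8/41, P(Y|X=1) = (0, 1) → H(Y|X=1) = 0.0000
  X=2: P(X=2) = 13/41, P(Y|X=2) = (4/13, 9/13) → H(Y|X=2) = 0.8905
H(Y|X) = (20/41)·1.0000 + (8/41)·0.0000 + (13/41)·0.8905 = 0.7702 bits

H(X,Y) = -Σ_{x,y} P(x,y) log₂ P(x,y). Per-cell terms -P(x,y)·log₂P(x,y):
  X=0: 0.4965, 0.4965
  X=1: 0.0000, 0.4600
  X=2: 0.3276, 0.4802
  (cells with P = 0 contribute 0)
Sum of the 6 terms: H(X,Y) = 2.2608 bits

Chain rule check:
  H(X) + H(Y|X) = 1.4906 + 0.7702 = 2.2608 bits
  H(X,Y) = 2.2608 bits
✓ Chain rule verified.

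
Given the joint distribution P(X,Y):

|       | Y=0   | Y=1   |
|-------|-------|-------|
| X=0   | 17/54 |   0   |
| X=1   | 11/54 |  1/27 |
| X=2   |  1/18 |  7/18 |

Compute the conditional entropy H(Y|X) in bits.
0.3907 bits

H(Y|X) = H(X,Y) - H(X)

H(X,Y) = -Σ_{x,y} P(x,y) log₂ P(x,y). Per-cell terms -P(x,y)·log₂P(x,y):
  X=0: 0.5249, 0.0000
  X=1: 0.4676, 0.1761
  X=2: 0.2317, 0.5299
  (cells with P = 0 contribute 0)
Sum of the 6 terms: H(X,Y) = 1.9302 bits

Marginal of X (row sums):
  P(X=0) = 17/54 + 0 = 17/54
  P(X=1) = 11/54 + 1/27 = 13/54
  P(X=2) = 1/18 + 7/18 = 4/9
H(X) = -[(17/54)·log₂(17/54) + (13/54)·log₂(13/54) + (4/9)·log₂(4/9)]
  = 0.5249 + 0.4946 + 0.5200 = 1.5395 bits

H(Y|X) = H(X,Y) - H(X) = 1.9302 - 1.5395 = 0.3907 bits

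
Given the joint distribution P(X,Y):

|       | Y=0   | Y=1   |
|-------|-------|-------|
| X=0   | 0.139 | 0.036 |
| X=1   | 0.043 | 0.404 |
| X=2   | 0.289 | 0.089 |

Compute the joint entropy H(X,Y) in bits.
2.1200 bits

H(X,Y) = -Σ_{x,y} P(x,y) log₂ P(x,y). Per-cell terms -P(x,y)·log₂P(x,y):
  X=0: 0.39571, 0.17265
  X=1: 0.19520, 0.52826
  X=2: 0.51756, 0.31061
Sum of the 6 terms: H(X,Y) = 2.1200 bits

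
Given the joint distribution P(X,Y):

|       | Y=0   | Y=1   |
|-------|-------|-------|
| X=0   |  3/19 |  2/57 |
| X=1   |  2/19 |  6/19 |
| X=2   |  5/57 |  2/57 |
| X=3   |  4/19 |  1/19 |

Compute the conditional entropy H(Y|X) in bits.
0.7696 bits

H(Y|X) = H(X,Y) - H(X)

H(X,Y) = -Σ_{x,y} P(x,y) log₂ P(x,y). Per-cell terms -P(x,y)·log₂P(x,y):
  X=0: 0.42047, 0.16958
  X=1: 0.34189, 0.52515
  X=2: 0.30798, 0.16958
  X=3: 0.47325, 0.22358
Sum of the 8 terms: H(X,Y) = 2.6315 bits

Marginal of X (row sums):
  P(X=0) = 3/19 + 2/57 = 11/57
  P(X=1) = 2/19 + 6/19 = 8/19
  P(X=2) = 5/57 + 2/57 = 7/57
  P(X=3) = 4/19 + 1/19 = 5/19
H(X) = -[(11/57)·log₂(11/57) + (8/19)·log₂(8/19) + (7/57)·log₂(7/57) + (5/19)·log₂(5/19)]
  = 0.45804 + 0.52544 + 0.37156 + 0.50684 = 1.8619 bits

H(Y|X) = H(X,Y) - H(X) = 2.6315 - 1.8619 = 0.7696 bits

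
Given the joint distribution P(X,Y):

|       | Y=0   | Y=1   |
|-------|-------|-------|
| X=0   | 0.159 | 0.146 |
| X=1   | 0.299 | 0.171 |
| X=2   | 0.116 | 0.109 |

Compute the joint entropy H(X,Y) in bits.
2.4926 bits

H(X,Y) = -Σ_{x,y} P(x,y) log₂ P(x,y). Per-cell terms -P(x,y)·log₂P(x,y):
  X=0: 0.4218, 0.4053
  X=1: 0.5208, 0.4357
  X=2: 0.3605, 0.3485
Sum of the 6 terms: H(X,Y) = 2.4926 bits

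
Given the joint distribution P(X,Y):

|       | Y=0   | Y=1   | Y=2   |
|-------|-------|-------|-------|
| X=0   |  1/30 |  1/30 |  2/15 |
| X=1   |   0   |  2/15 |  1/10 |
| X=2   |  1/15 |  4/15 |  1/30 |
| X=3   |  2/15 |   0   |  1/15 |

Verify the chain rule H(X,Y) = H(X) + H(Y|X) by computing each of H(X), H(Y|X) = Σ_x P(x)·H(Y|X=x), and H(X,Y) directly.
H(X) = 1.9494 bits, H(Y|X) = 1.0657 bits, H(X,Y) = 3.0151 bits

Marginal of X (row sums):
  P(X=0) = 1/30 + 1/30 + 2/15 = 1/5
  P(X=1) = 0 + 2/15 + 1/10 = 7/30
  P(X=2) = 1/15 + 4/15 + 1/30 = 11/30
  P(X=3) = 2/15 + 0 + 1/15 = 1/5
H(X) = -[(1/5)·log₂(1/5) + (7/30)·log₂(7/30) + (11/30)·log₂(11/30) + (1/5)·log₂(1/5)]
  = 0.46439 + 0.48989 + 0.53073 + 0.46439 = 1.9494 bits

H(Y|X) = Σ_x P(x)·H(Y|X=x):
  X=0: P(X=0) = 1/5, P(Y|X=0) = (1/6, 1/6, 2/3) → H(Y|X=0) = 1.25163
  X=1: P(X=1) = 7/30, P(Y|X=1) = (0, 4/7, 3/7) → H(Y|X=1) = 0.98523
  X=2: P(X=2) = 11/30, P(Y|X=2) = (2/11, 8/11, 1/11) → H(Y|X=2) = 1.09580
  X=3: P(X=3) = 1/5, P(Y|X=3) = (2/3, 0, 1/3) → H(Y|X=3) = 0.91830
H(Y|X) = (1/5)·1.25163 + (7/30)·0.98523 + (11/30)·1.09580 + (1/5)·0.91830 = 1.0657 bits

H(X,Y) = -Σ_{x,y} P(x,y) log₂ P(x,y). Per-cell terms -P(x,y)·log₂P(x,y):
  X=0: 0.16356, 0.16356, 0.38759
  X=1: 0.00000, 0.38759, 0.33219
  X=2: 0.26046, 0.50850, 0.16356
  X=3: 0.38759, 0.00000, 0.26046
  (cells with P = 0 contribute 0)
Sum of the 12 terms: H(X,Y) = 3.0151 bits

Chain rule check:
  H(X) + H(Y|X) = 1.9494 + 1.0657 = 3.0151 bits
  H(X,Y) = 3.0151 bits
✓ Chain rule verified.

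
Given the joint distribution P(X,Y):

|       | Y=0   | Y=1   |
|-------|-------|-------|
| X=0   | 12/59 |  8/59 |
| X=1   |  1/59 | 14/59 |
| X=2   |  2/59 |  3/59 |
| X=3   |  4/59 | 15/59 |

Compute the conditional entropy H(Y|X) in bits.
0.7404 bits

H(Y|X) = H(X,Y) - H(X)

H(X,Y) = -Σ_{x,y} P(x,y) log₂ P(x,y). Per-cell terms -P(x,y)·log₂P(x,y):
  X=0: 0.46732, 0.39087
  X=1: 0.09971, 0.49244
  X=2: 0.16551, 0.21853
  X=3: 0.26323, 0.50231
Sum of the 8 terms: H(X,Y) = 2.59992 bits

Marginal of X (row sums):
  P(X=0) = 12/59 + 8/59 = 20/59
  P(X=1) = 1/59 + 14/59 = 15/59
  P(X=2) = 2/59 + 3/59 = 5/59
  P(X=3) = 4/59 + 15/59 = 19/59
H(X) = -[(20/59)·log₂(20/59) + (15/59)·log₂(15/59) + (5/59)·log₂(5/59) + (19/59)·log₂(19/59)]
  = 0.52906 + 0.50231 + 0.30176 + 0.52643 = 1.85956 bits

H(Y|X) = H(X,Y) - H(X) = 2.59992 - 1.85956 = 0.7404 bits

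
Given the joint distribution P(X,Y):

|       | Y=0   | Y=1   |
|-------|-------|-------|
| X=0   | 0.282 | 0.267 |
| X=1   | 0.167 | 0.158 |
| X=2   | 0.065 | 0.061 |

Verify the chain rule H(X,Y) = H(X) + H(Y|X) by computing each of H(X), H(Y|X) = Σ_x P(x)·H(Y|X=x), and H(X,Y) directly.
H(X) = 1.3785 bits, H(Y|X) = 0.9994 bits, H(X,Y) = 2.3779 bits

Marginal of X (row sums):
  P(X=0) = 0.282 + 0.267 = 0.549
  P(X=1) = 0.167 + 0.158 = 0.325
  P(X=2) = 0.065 + 0.061 = 0.126
H(X) = -[0.549·log₂(0.549) + 0.325·log₂(0.325) + 0.126·log₂(0.126)]
  = 0.47495 + 0.52698 + 0.37655 = 1.3785 bits

H(Y|X) = Σ_x P(x)·H(Y|X=x):
  X=0: P(X=0) = 0.549, P(Y|X=0) = (94/183, 89/183) → H(Y|X=0) = 0.99946
  X=1: P(X=1) = 0.325, P(Y|X=1) = (167/325, 158/325) → H(Y|X=1) = 0.99945
  X=2: P(X=2) = 0.126, P(Y|X=2) = (65/126, 61/126) → H(Y|X=2) = 0.99927
H(Y|X) = 0.549·0.99946 + 0.325·0.99945 + 0.126·0.99927 = 0.9994 bits

H(X,Y) = -Σ_{x,y} P(x,y) log₂ P(x,y). Per-cell terms -P(x,y)·log₂P(x,y):
  X=0: 0.51500, 0.50866
  X=1: 0.43121, 0.42060
  X=2: 0.25632, 0.24614
Sum of the 6 terms: H(X,Y) = 2.3779 bits

Chain rule check:
  H(X) + H(Y|X) = 1.3785 + 0.9994 = 2.3779 bits
  H(X,Y) = 2.3779 bits
✓ Chain rule verified.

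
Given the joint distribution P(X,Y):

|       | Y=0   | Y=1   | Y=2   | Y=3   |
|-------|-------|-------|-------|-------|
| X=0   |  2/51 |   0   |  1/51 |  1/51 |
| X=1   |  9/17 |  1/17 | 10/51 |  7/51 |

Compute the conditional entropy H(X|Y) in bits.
0.3859 bits

H(X|Y) = H(X,Y) - H(Y)

H(X,Y) = -Σ_{x,y} P(x,y) log₂ P(x,y). Per-cell terms -P(x,y)·log₂P(x,y):
  X=0: 0.18323, 0.00000, 0.11122, 0.11122
  X=1: 0.48576, 0.24044, 0.46088, 0.39324
  (cells with P = 0 contribute 0)
Sum of the 8 terms: H(X,Y) = 1.9860 bits

Marginal of Y (column sums):
  P(Y=0) = 2/51 + 9/17 = 29/51
  P(Y=1) = 0 + 1/17 = 1/17
  P(Y=2) = 1/51 + 10/51 = 11/51
  P(Y=3) = 1/51 + 7/51 = 8/51
H(Y) = -[(29/51)·log₂(29/51) + (1/17)·log₂(1/17) + (11/51)·log₂(11/51) + (8/51)·log₂(8/51)]
  = 0.46312 + 0.24044 + 0.47731 + 0.41920 = 1.6001 bits

H(X|Y) = H(X,Y) - H(Y) = 1.9860 - 1.6001 = 0.3859 bits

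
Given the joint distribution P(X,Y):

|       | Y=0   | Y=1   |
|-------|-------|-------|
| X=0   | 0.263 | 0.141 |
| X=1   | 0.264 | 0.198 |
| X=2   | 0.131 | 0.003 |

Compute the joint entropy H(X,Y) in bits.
2.2844 bits

H(X,Y) = -Σ_{x,y} P(x,y) log₂ P(x,y). Per-cell terms -P(x,y)·log₂P(x,y):
  X=0: 0.50677, 0.39850
  X=1: 0.50725, 0.46261
  X=2: 0.38414, 0.02514
Sum of the 6 terms: H(X,Y) = 2.2844 bits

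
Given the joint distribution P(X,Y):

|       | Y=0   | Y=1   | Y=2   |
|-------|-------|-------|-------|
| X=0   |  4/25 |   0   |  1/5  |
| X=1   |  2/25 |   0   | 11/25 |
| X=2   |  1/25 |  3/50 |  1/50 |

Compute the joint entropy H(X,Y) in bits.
2.2422 bits

H(X,Y) = -Σ_{x,y} P(x,y) log₂ P(x,y). Per-cell terms -P(x,y)·log₂P(x,y):
  X=0: 0.4230, 0.0000, 0.4644
  X=1: 0.2915, 0.0000, 0.5211
  X=2: 0.1858, 0.2435, 0.1129
  (cells with P = 0 contribute 0)
Sum of the 9 terms: H(X,Y) = 2.2422 bits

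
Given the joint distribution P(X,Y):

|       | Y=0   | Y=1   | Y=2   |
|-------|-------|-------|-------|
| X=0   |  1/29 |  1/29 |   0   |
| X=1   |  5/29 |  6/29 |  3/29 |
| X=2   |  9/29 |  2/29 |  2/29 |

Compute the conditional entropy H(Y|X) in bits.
1.3450 bits

H(Y|X) = H(X,Y) - H(X)

H(X,Y) = -Σ_{x,y} P(x,y) log₂ P(x,y). Per-cell terms -P(x,y)·log₂P(x,y):
  X=0: 0.16752, 0.16752, 0.00000
  X=1: 0.43725, 0.47028, 0.33859
  X=2: 0.52388, 0.26607, 0.26607
  (cells with P = 0 contribute 0)
Sum of the 9 terms: H(X,Y) = 2.6372 bits

Marginal of X (row sums):
  P(X=0) = 1/29 + 1/29 + 0 = 2/29
  P(X=1) = 5/29 + 6/29 + 3/29 = 14/29
  P(X=2) = 9/29 + 2/29 + 2/29 = 13/29
H(X) = -[(2/29)·log₂(2/29) + (14/29)·log₂(14/29) + (13/29)·log₂(13/29)]
  = 0.26607 + 0.50720 + 0.51890 = 1.2922 bits

H(Y|X) = H(X,Y) - H(X) = 2.6372 - 1.2922 = 1.3450 bits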